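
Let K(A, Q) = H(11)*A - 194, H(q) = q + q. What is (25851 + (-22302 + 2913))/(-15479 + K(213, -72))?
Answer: -6462/10987 ≈ -0.58815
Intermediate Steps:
H(q) = 2*q
K(A, Q) = -194 + 22*A (K(A, Q) = (2*11)*A - 194 = 22*A - 194 = -194 + 22*A)
(25851 + (-22302 + 2913))/(-15479 + K(213, -72)) = (25851 + (-22302 + 2913))/(-15479 + (-194 + 22*213)) = (25851 - 19389)/(-15479 + (-194 + 4686)) = 6462/(-15479 + 4492) = 6462/(-10987) = 6462*(-1/10987) = -6462/10987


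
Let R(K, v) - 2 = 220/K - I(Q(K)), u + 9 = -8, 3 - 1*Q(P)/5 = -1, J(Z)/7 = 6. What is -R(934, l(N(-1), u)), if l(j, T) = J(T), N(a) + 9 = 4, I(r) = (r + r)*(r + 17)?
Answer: 690116/467 ≈ 1477.8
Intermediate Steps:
J(Z) = 42 (J(Z) = 7*6 = 42)
Q(P) = 20 (Q(P) = 15 - 5*(-1) = 15 + 5 = 20)
I(r) = 2*r*(17 + r) (I(r) = (2*r)*(17 + r) = 2*r*(17 + r))
N(a) = -5 (N(a) = -9 + 4 = -5)
u = -17 (u = -9 - 8 = -17)
l(j, T) = 42
R(K, v) = -1478 + 220/K (R(K, v) = 2 + (220/K - 2*20*(17 + 20)) = 2 + (220/K - 2*20*37) = 2 + (220/K - 1*1480) = 2 + (220/K - 1480) = 2 + (-1480 + 220/K) = -1478 + 220/K)
-R(934, l(N(-1), u)) = -(-1478 + 220/934) = -(-1478 + 220*(1/934)) = -(-1478 + 110/467) = -1*(-690116/467) = 690116/467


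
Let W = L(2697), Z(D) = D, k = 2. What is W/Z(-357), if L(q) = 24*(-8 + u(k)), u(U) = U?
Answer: 48/119 ≈ 0.40336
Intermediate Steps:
L(q) = -144 (L(q) = 24*(-8 + 2) = 24*(-6) = -144)
W = -144
W/Z(-357) = -144/(-357) = -144*(-1/357) = 48/119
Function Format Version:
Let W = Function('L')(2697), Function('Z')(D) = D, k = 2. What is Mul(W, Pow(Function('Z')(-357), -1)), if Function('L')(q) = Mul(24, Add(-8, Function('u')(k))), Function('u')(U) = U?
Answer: Rational(48, 119) ≈ 0.40336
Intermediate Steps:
Function('L')(q) = -144 (Function('L')(q) = Mul(24, Add(-8, 2)) = Mul(24, -6) = -144)
W = -144
Mul(W, Pow(Function('Z')(-357), -1)) = Mul(-144, Pow(-357, -1)) = Mul(-144, Rational(-1, 357)) = Rational(48, 119)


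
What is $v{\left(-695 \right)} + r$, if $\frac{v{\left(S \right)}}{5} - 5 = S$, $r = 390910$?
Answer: $387460$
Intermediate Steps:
$v{\left(S \right)} = 25 + 5 S$
$v{\left(-695 \right)} + r = \left(25 + 5 \left(-695\right)\right) + 390910 = \left(25 - 3475\right) + 390910 = -3450 + 390910 = 387460$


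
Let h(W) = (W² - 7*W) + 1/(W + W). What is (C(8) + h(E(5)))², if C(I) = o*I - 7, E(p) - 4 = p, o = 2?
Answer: 237169/324 ≈ 732.00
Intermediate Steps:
E(p) = 4 + p
C(I) = -7 + 2*I (C(I) = 2*I - 7 = -7 + 2*I)
h(W) = W² + 1/(2*W) - 7*W (h(W) = (W² - 7*W) + 1/(2*W) = W² + 1/(2*W) - 7*W)
(C(8) + h(E(5)))² = ((-7 + 2*8) + ((4 + 5)² + 1/(2*(4 + 5)) - 7*(4 + 5)))² = ((-7 + 16) + (9² + (½)/9 - 7*9))² = (9 + (81 + (½)*(⅑) - 63))² = (9 + (81 + 1/18 - 63))² = (9 + 325/18)² = (487/18)² = 237169/324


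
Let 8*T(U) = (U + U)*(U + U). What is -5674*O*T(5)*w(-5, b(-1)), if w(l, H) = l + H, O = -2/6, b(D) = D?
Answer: -141850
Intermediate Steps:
T(U) = U²/2 (T(U) = ((U + U)*(U + U))/8 = ((2*U)*(2*U))/8 = (4*U²)/8 = U²/2)
O = -⅓ (O = -2*⅙ = -⅓ ≈ -0.33333)
w(l, H) = H + l
-5674*O*T(5)*w(-5, b(-1)) = -5674*(-5²/6)*(-1 - 5) = -5674*(-25/6)*(-6) = -5674*(-⅓*25/2)*(-6) = -(-70925)*(-6)/3 = -5674*25 = -141850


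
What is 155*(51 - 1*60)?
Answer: -1395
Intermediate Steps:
155*(51 - 1*60) = 155*(51 - 60) = 155*(-9) = -1395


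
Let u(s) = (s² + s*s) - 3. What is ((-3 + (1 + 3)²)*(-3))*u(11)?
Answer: -9321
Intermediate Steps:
u(s) = -3 + 2*s² (u(s) = (s² + s²) - 3 = 2*s² - 3 = -3 + 2*s²)
((-3 + (1 + 3)²)*(-3))*u(11) = ((-3 + (1 + 3)²)*(-3))*(-3 + 2*11²) = ((-3 + 4²)*(-3))*(-3 + 2*121) = ((-3 + 16)*(-3))*(-3 + 242) = (13*(-3))*239 = -39*239 = -9321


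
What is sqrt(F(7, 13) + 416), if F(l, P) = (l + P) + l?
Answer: sqrt(443) ≈ 21.048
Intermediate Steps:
F(l, P) = P + 2*l (F(l, P) = (P + l) + l = P + 2*l)
sqrt(F(7, 13) + 416) = sqrt((13 + 2*7) + 416) = sqrt((13 + 14) + 416) = sqrt(27 + 416) = sqrt(443)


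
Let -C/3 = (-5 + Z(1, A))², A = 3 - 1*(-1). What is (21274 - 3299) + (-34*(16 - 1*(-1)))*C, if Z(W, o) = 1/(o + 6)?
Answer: 2980417/50 ≈ 59608.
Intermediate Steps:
A = 4 (A = 3 + 1 = 4)
Z(W, o) = 1/(6 + o)
C = -7203/100 (C = -3*(-5 + 1/(6 + 4))² = -3*(-5 + 1/10)² = -3*(-5 + ⅒)² = -3*(-49/10)² = -3*2401/100 = -7203/100 ≈ -72.030)
(21274 - 3299) + (-34*(16 - 1*(-1)))*C = (21274 - 3299) - 34*(16 - 1*(-1))*(-7203/100) = 17975 - 34*(16 + 1)*(-7203/100) = 17975 - 34*17*(-7203/100) = 17975 - 578*(-7203/100) = 17975 + 2081667/50 = 2980417/50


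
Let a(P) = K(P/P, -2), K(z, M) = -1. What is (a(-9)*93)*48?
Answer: -4464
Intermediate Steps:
a(P) = -1
(a(-9)*93)*48 = -1*93*48 = -93*48 = -4464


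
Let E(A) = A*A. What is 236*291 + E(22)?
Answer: 69160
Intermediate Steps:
E(A) = A**2
236*291 + E(22) = 236*291 + 22**2 = 68676 + 484 = 69160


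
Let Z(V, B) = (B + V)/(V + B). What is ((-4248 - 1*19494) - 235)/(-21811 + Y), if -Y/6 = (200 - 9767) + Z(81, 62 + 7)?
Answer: -23977/35585 ≈ -0.67379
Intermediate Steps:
Z(V, B) = 1 (Z(V, B) = (B + V)/(B + V) = 1)
Y = 57396 (Y = -6*((200 - 9767) + 1) = -6*(-9567 + 1) = -6*(-9566) = 57396)
((-4248 - 1*19494) - 235)/(-21811 + Y) = ((-4248 - 1*19494) - 235)/(-21811 + 57396) = ((-4248 - 19494) - 235)/35585 = (-23742 - 235)*(1/35585) = -23977*1/35585 = -23977/35585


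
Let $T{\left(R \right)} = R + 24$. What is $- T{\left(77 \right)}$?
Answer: $-101$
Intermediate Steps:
$T{\left(R \right)} = 24 + R$
$- T{\left(77 \right)} = - (24 + 77) = \left(-1\right) 101 = -101$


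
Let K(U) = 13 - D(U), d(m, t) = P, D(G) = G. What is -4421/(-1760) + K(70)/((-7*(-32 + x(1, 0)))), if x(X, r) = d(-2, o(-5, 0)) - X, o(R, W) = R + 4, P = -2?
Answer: 39313/17248 ≈ 2.2793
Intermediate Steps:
o(R, W) = 4 + R
d(m, t) = -2
K(U) = 13 - U
x(X, r) = -2 - X
-4421/(-1760) + K(70)/((-7*(-32 + x(1, 0)))) = -4421/(-1760) + (13 - 1*70)/((-7*(-32 + (-2 - 1*1)))) = -4421*(-1/1760) + (13 - 70)/((-7*(-32 + (-2 - 1)))) = 4421/1760 - 57*(-1/(7*(-32 - 3))) = 4421/1760 - 57/((-7*(-35))) = 4421/1760 - 57/245 = 39313/17248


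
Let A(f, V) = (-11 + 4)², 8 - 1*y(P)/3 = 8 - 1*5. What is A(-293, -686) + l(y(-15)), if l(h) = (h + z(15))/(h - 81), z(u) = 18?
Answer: 97/2 ≈ 48.500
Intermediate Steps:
y(P) = 15 (y(P) = 24 - 3*(8 - 1*5) = 24 - 3*(8 - 5) = 24 - 3*3 = 24 - 9 = 15)
A(f, V) = 49 (A(f, V) = (-7)² = 49)
l(h) = (18 + h)/(-81 + h) (l(h) = (h + 18)/(h - 81) = (18 + h)/(-81 + h))
A(-293, -686) + l(y(-15)) = 49 + (18 + 15)/(-81 + 15) = 49 + 33/(-66) = 49 - 1/66*33 = 49 - ½ = 97/2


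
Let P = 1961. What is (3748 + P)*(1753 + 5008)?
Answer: 38598549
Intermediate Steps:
(3748 + P)*(1753 + 5008) = (3748 + 1961)*(1753 + 5008) = 5709*6761 = 38598549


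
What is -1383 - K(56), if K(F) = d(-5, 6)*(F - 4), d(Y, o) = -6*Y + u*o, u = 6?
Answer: -4815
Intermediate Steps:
d(Y, o) = -6*Y + 6*o
K(F) = -264 + 66*F (K(F) = (-6*(-5) + 6*6)*(F - 4) = (30 + 36)*(-4 + F) = 66*(-4 + F) = -264 + 66*F)
-1383 - K(56) = -1383 - (-264 + 66*56) = -1383 - (-264 + 3696) = -1383 - 1*3432 = -1383 - 3432 = -4815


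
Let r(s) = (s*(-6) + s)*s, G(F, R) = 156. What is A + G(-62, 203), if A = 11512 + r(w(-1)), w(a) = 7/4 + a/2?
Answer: 186563/16 ≈ 11660.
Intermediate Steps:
w(a) = 7/4 + a/2 (w(a) = 7*(¼) + a*(½) = 7/4 + a/2)
r(s) = -5*s² (r(s) = (-6*s + s)*s = (-5*s)*s = -5*s²)
A = 184067/16 (A = 11512 - 5*(7/4 + (½)*(-1))² = 11512 - 5*(7/4 - ½)² = 11512 - 5*(5/4)² = 11512 - 5*25/16 = 11512 - 125/16 = 184067/16 ≈ 11504.)
A + G(-62, 203) = 184067/16 + 156 = 186563/16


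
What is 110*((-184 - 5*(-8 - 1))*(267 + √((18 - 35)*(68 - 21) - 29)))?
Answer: -4082430 - 91740*I*√23 ≈ -4.0824e+6 - 4.3997e+5*I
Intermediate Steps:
110*((-184 - 5*(-8 - 1))*(267 + √((18 - 35)*(68 - 21) - 29))) = 110*((-184 - 5*(-9))*(267 + √(-17*47 - 29))) = 110*((-184 + 45)*(267 + √(-799 - 29))) = 110*(-139*(267 + √(-828))) = 110*(-139*(267 + 6*I*√23)) = 110*(-37113 - 834*I*√23) = -4082430 - 91740*I*√23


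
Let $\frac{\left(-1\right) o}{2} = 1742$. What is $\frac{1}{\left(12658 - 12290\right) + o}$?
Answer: $- \frac{1}{3116} \approx -0.00032092$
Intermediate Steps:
$o = -3484$ ($o = \left(-2\right) 1742 = -3484$)
$\frac{1}{\left(12658 - 12290\right) + o} = \frac{1}{\left(12658 - 12290\right) - 3484} = \frac{1}{368 - 3484} = \frac{1}{-3116} = - \frac{1}{3116}$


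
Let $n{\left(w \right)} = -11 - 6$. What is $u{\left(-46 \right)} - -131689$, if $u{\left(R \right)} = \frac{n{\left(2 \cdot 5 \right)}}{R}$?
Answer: $\frac{6057711}{46} \approx 1.3169 \cdot 10^{5}$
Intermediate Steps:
$n{\left(w \right)} = -17$
$u{\left(R \right)} = - \frac{17}{R}$
$u{\left(-46 \right)} - -131689 = - \frac{17}{-46} - -131689 = \left(-17\right) \left(- \frac{1}{46}\right) + 131689 = \frac{17}{46} + 131689 = \frac{6057711}{46}$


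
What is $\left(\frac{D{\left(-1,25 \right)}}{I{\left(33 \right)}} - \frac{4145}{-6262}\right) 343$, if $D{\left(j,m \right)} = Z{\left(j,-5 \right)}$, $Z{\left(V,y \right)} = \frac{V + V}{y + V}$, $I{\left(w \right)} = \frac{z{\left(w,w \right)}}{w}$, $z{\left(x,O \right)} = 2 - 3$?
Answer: $- \frac{22204791}{6262} \approx -3546.0$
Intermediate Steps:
$z{\left(x,O \right)} = -1$ ($z{\left(x,O \right)} = 2 - 3 = -1$)
$I{\left(w \right)} = - \frac{1}{w}$
$Z{\left(V,y \right)} = \frac{2 V}{V + y}$
$D{\left(j,m \right)} = \frac{2 j}{-5 + j}$ ($D{\left(j,m \right)} = \frac{2 j}{j - 5} = \frac{2 j}{-5 + j}$)
$\left(\frac{D{\left(-1,25 \right)}}{I{\left(33 \right)}} - \frac{4145}{-6262}\right) 343 = \left(\frac{2 \left(-1\right) \frac{1}{-5 - 1}}{\left(-1\right) \frac{1}{33}} - \frac{4145}{-6262}\right) 343 = \left(\frac{2 \left(-1\right) \frac{1}{-6}}{\left(-1\right) \frac{1}{33}} - - \frac{4145}{6262}\right) 343 = \left(\frac{2 \left(-1\right) \left(- \frac{1}{6}\right)}{- \frac{1}{33}} + \frac{4145}{6262}\right) 343 = \left(\frac{1}{3} \left(-33\right) + \frac{4145}{6262}\right) 343 = \left(-11 + \frac{4145}{6262}\right) 343 = \left(- \frac{64737}{6262}\right) 343 = - \frac{22204791}{6262}$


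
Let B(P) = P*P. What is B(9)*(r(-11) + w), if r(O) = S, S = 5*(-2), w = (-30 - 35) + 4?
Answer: -5751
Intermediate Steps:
w = -61 (w = -65 + 4 = -61)
S = -10
B(P) = P²
r(O) = -10
B(9)*(r(-11) + w) = 9²*(-10 - 61) = 81*(-71) = -5751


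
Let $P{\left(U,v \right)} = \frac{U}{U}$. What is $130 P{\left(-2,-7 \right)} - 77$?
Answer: $53$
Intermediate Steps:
$P{\left(U,v \right)} = 1$
$130 P{\left(-2,-7 \right)} - 77 = 130 \cdot 1 - 77 = 130 - 77 = 53$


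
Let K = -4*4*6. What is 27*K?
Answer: -2592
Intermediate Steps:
K = -96 (K = -16*6 = -96)
27*K = 27*(-96) = -2592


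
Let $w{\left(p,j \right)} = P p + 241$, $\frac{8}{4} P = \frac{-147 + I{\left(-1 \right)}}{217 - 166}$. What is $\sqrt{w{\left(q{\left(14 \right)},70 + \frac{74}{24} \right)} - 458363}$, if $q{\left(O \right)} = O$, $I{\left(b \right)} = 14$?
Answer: $\frac{i \sqrt{1191622803}}{51} \approx 676.86 i$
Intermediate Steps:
$P = - \frac{133}{102}$ ($P = \frac{\left(-147 + 14\right) \frac{1}{217 - 166}}{2} = \frac{\left(-133\right) \frac{1}{51}}{2} = \frac{1}{2} \left(- \frac{133}{51}\right) = - \frac{133}{102} \approx -1.3039$)
$w{\left(p,j \right)} = 241 - \frac{133 p}{102}$ ($w{\left(p,j \right)} = - \frac{133 p}{102} + 241 = 241 - \frac{133 p}{102}$)
$\sqrt{w{\left(q{\left(14 \right)},70 + \frac{74}{24} \right)} - 458363} = \sqrt{\left(241 - \frac{931}{51}\right) - 458363} = \sqrt{\frac{11360}{51} - 458363} = \sqrt{- \frac{23365153}{51}} = \frac{i \sqrt{1191622803}}{51}$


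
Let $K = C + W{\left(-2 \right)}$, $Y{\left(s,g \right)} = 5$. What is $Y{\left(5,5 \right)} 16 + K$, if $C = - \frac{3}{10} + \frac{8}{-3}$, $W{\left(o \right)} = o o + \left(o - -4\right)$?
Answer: $\frac{2491}{30} \approx 83.033$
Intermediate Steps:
$W{\left(o \right)} = 4 + o + o^{2}$ ($W{\left(o \right)} = o^{2} + \left(o + 4\right) = o^{2} + \left(4 + o\right) = 4 + o + o^{2}$)
$C = - \frac{89}{30}$ ($C = \left(-3\right) \frac{1}{10} + 8 \left(- \frac{1}{3}\right) = - \frac{3}{10} - \frac{8}{3} = - \frac{89}{30} \approx -2.9667$)
$K = \frac{91}{30}$ ($K = - \frac{89}{30} + \left(4 - 2 + \left(-2\right)^{2}\right) = - \frac{89}{30} + \left(4 - 2 + 4\right) = - \frac{89}{30} + 6 = \frac{91}{30} \approx 3.0333$)
$Y{\left(5,5 \right)} 16 + K = 5 \cdot 16 + \frac{91}{30} = 80 + \frac{91}{30} = \frac{2491}{30}$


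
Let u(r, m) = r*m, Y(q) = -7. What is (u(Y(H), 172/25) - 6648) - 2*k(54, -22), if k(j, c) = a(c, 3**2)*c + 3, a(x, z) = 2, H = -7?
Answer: -165354/25 ≈ -6614.2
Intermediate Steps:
k(j, c) = 3 + 2*c (k(j, c) = 2*c + 3 = 3 + 2*c)
u(r, m) = m*r
(u(Y(H), 172/25) - 6648) - 2*k(54, -22) = ((172/25)*(-7) - 6648) - 2*(3 + 2*(-22)) = ((172*(1/25))*(-7) - 6648) - 2*(3 - 44) = ((172/25)*(-7) - 6648) - 2*(-41) = (-1204/25 - 6648) + 82 = -167404/25 + 82 = -165354/25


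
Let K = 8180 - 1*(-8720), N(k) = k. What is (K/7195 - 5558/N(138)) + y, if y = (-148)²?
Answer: 2171104303/99291 ≈ 21866.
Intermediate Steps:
K = 16900 (K = 8180 + 8720 = 16900)
y = 21904
(K/7195 - 5558/N(138)) + y = (16900/7195 - 5558/138) + 21904 = (16900*(1/7195) - 5558*1/138) + 21904 = (3380/1439 - 2779/69) + 21904 = -3765761/99291 + 21904 = 2171104303/99291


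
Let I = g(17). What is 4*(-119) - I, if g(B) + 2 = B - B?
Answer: -474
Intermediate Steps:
g(B) = -2 (g(B) = -2 + (B - B) = -2 + 0 = -2)
I = -2
4*(-119) - I = 4*(-119) - 1*(-2) = -476 + 2 = -474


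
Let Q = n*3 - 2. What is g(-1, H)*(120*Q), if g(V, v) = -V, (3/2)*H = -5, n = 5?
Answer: 1560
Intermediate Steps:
H = -10/3 (H = (⅔)*(-5) = -10/3 ≈ -3.3333)
Q = 13 (Q = 5*3 - 2 = 15 - 2 = 13)
g(-1, H)*(120*Q) = (-1*(-1))*(120*13) = 1*1560 = 1560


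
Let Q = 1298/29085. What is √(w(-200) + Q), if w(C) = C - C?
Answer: √37752330/29085 ≈ 0.21125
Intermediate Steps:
w(C) = 0
Q = 1298/29085 (Q = 1298*(1/29085) = 1298/29085 ≈ 0.044628)
√(w(-200) + Q) = √(0 + 1298/29085) = √(1298/29085) = √37752330/29085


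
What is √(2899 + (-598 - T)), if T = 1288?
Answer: √1013 ≈ 31.828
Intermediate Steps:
√(2899 + (-598 - T)) = √(2899 + (-598 - 1*1288)) = √(2899 + (-598 - 1288)) = √(2899 - 1886) = √1013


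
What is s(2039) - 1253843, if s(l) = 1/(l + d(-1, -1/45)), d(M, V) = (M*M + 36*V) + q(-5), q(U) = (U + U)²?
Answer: -13411104723/10696 ≈ -1.2538e+6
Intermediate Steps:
q(U) = 4*U² (q(U) = (2*U)² = 4*U²)
d(M, V) = 100 + M² + 36*V (d(M, V) = (M*M + 36*V) + 4*(-5)² = (M² + 36*V) + 4*25 = (M² + 36*V) + 100 = 100 + M² + 36*V)
s(l) = 1/(501/5 + l) (s(l) = 1/(l + (100 + (-1)² + 36*(-1/45))) = 1/(l + (100 + 1 + 36*(-1*1/45))) = 1/(l + (100 + 1 + 36*(-1/45))) = 1/(l + (100 + 1 - ⅘)) = 1/(l + 501/5) = 1/(501/5 + l))
s(2039) - 1253843 = 5/(501 + 5*2039) - 1253843 = 5/(501 + 10195) - 1253843 = 5/10696 - 1253843 = -13411104723/10696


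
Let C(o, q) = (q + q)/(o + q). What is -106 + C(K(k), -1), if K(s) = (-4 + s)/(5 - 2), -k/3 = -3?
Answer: -109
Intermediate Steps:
k = 9 (k = -3*(-3) = 9)
K(s) = -4/3 + s/3 (K(s) = (-4 + s)/3 = (-4 + s)*(⅓) = -4/3 + s/3)
C(o, q) = 2*q/(o + q) (C(o, q) = (2*q)/(o + q) = 2*q/(o + q))
-106 + C(K(k), -1) = -106 + 2*(-1)/((-4/3 + (⅓)*9) - 1) = -106 + 2*(-1)/((-4/3 + 3) - 1) = -106 + 2*(-1)/(5/3 - 1) = -106 + 2*(-1)/(⅔) = -106 + 2*(-1)*(3/2) = -106 - 3 = -109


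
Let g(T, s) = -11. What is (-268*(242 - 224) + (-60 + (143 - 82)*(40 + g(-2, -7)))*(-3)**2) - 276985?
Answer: -266428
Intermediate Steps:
(-268*(242 - 224) + (-60 + (143 - 82)*(40 + g(-2, -7)))*(-3)**2) - 276985 = (-268*(242 - 224) + (-60 + (143 - 82)*(40 - 11))*(-3)**2) - 276985 = (-268*18 + (-60 + 61*29)*9) - 276985 = (-4824 + (-60 + 1769)*9) - 276985 = (-4824 + 1709*9) - 276985 = (-4824 + 15381) - 276985 = 10557 - 276985 = -266428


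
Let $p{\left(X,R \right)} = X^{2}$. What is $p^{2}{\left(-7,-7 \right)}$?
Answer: $2401$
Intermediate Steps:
$p^{2}{\left(-7,-7 \right)} = \left(\left(-7\right)^{2}\right)^{2} = 49^{2} = 2401$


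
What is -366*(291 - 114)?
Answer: -64782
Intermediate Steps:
-366*(291 - 114) = -366*177 = -64782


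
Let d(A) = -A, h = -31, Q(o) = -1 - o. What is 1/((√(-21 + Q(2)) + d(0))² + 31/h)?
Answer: -1/25 ≈ -0.040000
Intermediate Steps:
1/((√(-21 + Q(2)) + d(0))² + 31/h) = 1/((√(-21 + (-1 - 1*2)) - 1*0)² + 31/(-31)) = 1/((√(-21 + (-1 - 2)) + 0)² + 31*(-1/31)) = 1/((√(-21 - 3) + 0)² - 1) = 1/((√(-24) + 0)² - 1) = 1/((2*I*√6 + 0)² - 1) = 1/((2*I*√6)² - 1) = 1/(-24 - 1) = 1/(-25) = -1/25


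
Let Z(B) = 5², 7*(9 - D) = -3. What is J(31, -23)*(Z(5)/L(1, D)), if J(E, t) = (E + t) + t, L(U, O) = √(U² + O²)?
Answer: -525*√4405/881 ≈ -39.551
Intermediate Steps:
D = 66/7 (D = 9 - ⅐*(-3) = 9 + 3/7 = 66/7 ≈ 9.4286)
L(U, O) = √(O² + U²)
Z(B) = 25
J(E, t) = E + 2*t
J(31, -23)*(Z(5)/L(1, D)) = (31 + 2*(-23))*(25/(√((66/7)² + 1²))) = (31 - 46)*(25/(√(4356/49 + 1))) = -375/(√(4405/49)) = -375/(√4405/7) = -375*7*√4405/4405 = -525*√4405/881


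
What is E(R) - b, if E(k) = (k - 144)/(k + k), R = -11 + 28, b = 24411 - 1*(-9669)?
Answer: -1158847/34 ≈ -34084.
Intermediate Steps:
b = 34080 (b = 24411 + 9669 = 34080)
R = 17
E(k) = (-144 + k)/(2*k) (E(k) = (-144 + k)/((2*k)) = (-144 + k)*(1/(2*k)) = (-144 + k)/(2*k))
E(R) - b = (1/2)*(-144 + 17)/17 - 1*34080 = (1/2)*(1/17)*(-127) - 34080 = -127/34 - 34080 = -1158847/34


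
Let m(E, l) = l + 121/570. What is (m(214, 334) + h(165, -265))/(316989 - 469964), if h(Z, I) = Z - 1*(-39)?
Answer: -306781/87195750 ≈ -0.0035183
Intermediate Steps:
m(E, l) = 121/570 + l (m(E, l) = l + 121*(1/570) = l + 121/570 = 121/570 + l)
h(Z, I) = 39 + Z (h(Z, I) = Z + 39 = 39 + Z)
(m(214, 334) + h(165, -265))/(316989 - 469964) = ((121/570 + 334) + (39 + 165))/(316989 - 469964) = (190501/570 + 204)/(-152975) = (306781/570)*(-1/152975) = -306781/87195750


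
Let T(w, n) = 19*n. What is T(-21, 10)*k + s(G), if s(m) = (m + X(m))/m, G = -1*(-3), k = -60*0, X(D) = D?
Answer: 2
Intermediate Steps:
k = 0
G = 3
s(m) = 2 (s(m) = (m + m)/m = (2*m)/m = 2)
T(-21, 10)*k + s(G) = (19*10)*0 + 2 = 190*0 + 2 = 0 + 2 = 2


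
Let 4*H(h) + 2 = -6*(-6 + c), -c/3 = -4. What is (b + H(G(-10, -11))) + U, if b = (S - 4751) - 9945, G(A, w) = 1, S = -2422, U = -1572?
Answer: -37399/2 ≈ -18700.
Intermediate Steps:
c = 12 (c = -3*(-4) = 12)
H(h) = -19/2 (H(h) = -1/2 + (-6*(-6 + 12))/4 = -1/2 + (-6*6)/4 = -1/2 + (1/4)*(-36) = -1/2 - 9 = -19/2)
b = -17118 (b = (-2422 - 4751) - 9945 = -7173 - 9945 = -17118)
(b + H(G(-10, -11))) + U = (-17118 - 19/2) - 1572 = -34255/2 - 1572 = -37399/2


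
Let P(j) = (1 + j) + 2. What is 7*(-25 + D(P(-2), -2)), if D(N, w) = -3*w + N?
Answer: -126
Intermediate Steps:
P(j) = 3 + j
D(N, w) = N - 3*w
7*(-25 + D(P(-2), -2)) = 7*(-25 + ((3 - 2) - 3*(-2))) = 7*(-25 + (1 + 6)) = 7*(-25 + 7) = 7*(-18) = -126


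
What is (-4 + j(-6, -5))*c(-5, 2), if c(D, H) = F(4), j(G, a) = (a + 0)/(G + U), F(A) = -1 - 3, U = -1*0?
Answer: 38/3 ≈ 12.667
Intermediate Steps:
U = 0
F(A) = -4
j(G, a) = a/G (j(G, a) = (a + 0)/(G + 0) = a/G)
c(D, H) = -4
(-4 + j(-6, -5))*c(-5, 2) = (-4 - 5/(-6))*(-4) = (-4 - 5*(-⅙))*(-4) = (-4 + ⅚)*(-4) = -19/6*(-4) = 38/3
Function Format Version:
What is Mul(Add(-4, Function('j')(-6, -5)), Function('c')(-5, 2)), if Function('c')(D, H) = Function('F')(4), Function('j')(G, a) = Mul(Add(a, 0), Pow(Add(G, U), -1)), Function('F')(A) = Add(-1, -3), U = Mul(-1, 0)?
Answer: Rational(38, 3) ≈ 12.667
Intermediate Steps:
U = 0
Function('F')(A) = -4
Function('j')(G, a) = Mul(a, Pow(G, -1)) (Function('j')(G, a) = Mul(Add(a, 0), Pow(Add(G, 0), -1)) = Mul(a, Pow(G, -1)))
Function('c')(D, H) = -4
Mul(Add(-4, Function('j')(-6, -5)), Function('c')(-5, 2)) = Mul(Add(-4, Mul(-5, Pow(-6, -1))), -4) = Mul(Add(-4, Mul(-5, Rational(-1, 6))), -4) = Mul(Add(-4, Rational(5, 6)), -4) = Mul(Rational(-19, 6), -4) = Rational(38, 3)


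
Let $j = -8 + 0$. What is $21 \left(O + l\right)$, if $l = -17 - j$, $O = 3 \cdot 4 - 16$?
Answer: $-273$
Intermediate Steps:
$j = -8$
$O = -4$ ($O = 12 - 16 = -4$)
$l = -9$ ($l = -17 - -8 = -17 + 8 = -9$)
$21 \left(O + l\right) = 21 \left(-4 - 9\right) = 21 \left(-13\right) = -273$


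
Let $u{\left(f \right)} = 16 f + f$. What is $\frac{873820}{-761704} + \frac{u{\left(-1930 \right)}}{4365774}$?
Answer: $- \frac{479986518115}{415678439862} \approx -1.1547$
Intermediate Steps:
$u{\left(f \right)} = 17 f$
$\frac{873820}{-761704} + \frac{u{\left(-1930 \right)}}{4365774} = \frac{873820}{-761704} + \frac{17 \left(-1930\right)}{4365774} = 873820 \left(- \frac{1}{761704}\right) - \frac{16405}{2182887} = - \frac{218455}{190426} - \frac{16405}{2182887} = - \frac{479986518115}{415678439862}$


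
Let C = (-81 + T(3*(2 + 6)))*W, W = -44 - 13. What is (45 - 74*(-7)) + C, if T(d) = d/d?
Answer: 5123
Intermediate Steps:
W = -57
T(d) = 1
C = 4560 (C = (-81 + 1)*(-57) = -80*(-57) = 4560)
(45 - 74*(-7)) + C = (45 - 74*(-7)) + 4560 = (45 + 518) + 4560 = 563 + 4560 = 5123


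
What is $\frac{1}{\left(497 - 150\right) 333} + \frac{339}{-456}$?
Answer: $- \frac{13057111}{17563752} \approx -0.74341$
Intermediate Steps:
$\frac{1}{\left(497 - 150\right) 333} + \frac{339}{-456} = \frac{1}{347} \cdot \frac{1}{333} + 339 \left(- \frac{1}{456}\right) = \frac{1}{347} \cdot \frac{1}{333} - \frac{113}{152} = \frac{1}{115551} - \frac{113}{152} = - \frac{13057111}{17563752}$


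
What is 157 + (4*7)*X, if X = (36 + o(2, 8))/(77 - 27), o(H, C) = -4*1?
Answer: 4373/25 ≈ 174.92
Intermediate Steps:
o(H, C) = -4
X = 16/25 (X = (36 - 4)/(77 - 27) = 32/50 = 32*(1/50) = 16/25 ≈ 0.64000)
157 + (4*7)*X = 157 + (4*7)*(16/25) = 157 + 28*(16/25) = 157 + 448/25 = 4373/25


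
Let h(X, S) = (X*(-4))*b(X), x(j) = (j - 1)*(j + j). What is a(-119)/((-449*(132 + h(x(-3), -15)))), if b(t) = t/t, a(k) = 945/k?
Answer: 15/30532 ≈ 0.00049129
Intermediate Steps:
x(j) = 2*j*(-1 + j) (x(j) = (-1 + j)*(2*j) = 2*j*(-1 + j))
b(t) = 1
h(X, S) = -4*X (h(X, S) = (X*(-4))*1 = -4*X*1 = -4*X)
a(-119)/((-449*(132 + h(x(-3), -15)))) = (945/(-119))/((-449*(132 - 8*(-3)*(-1 - 3)))) = (945*(-1/119))/((-449*(132 - 8*(-3)*(-4)))) = -135*(-1/(449*(132 - 4*24)))/17 = -135*(-1/(449*(132 - 96)))/17 = -135/(17*((-449*36))) = -135/17/(-16164) = -135/17*(-1/16164) = 15/30532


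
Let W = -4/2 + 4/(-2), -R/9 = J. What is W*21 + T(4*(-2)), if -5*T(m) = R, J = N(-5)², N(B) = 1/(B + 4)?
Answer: -411/5 ≈ -82.200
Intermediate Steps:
N(B) = 1/(4 + B)
J = 1 (J = (1/(4 - 5))² = (1/(-1))² = (-1)² = 1)
R = -9 (R = -9*1 = -9)
T(m) = 9/5 (T(m) = -⅕*(-9) = 9/5)
W = -4 (W = -4*½ + 4*(-½) = -2 - 2 = -4)
W*21 + T(4*(-2)) = -4*21 + 9/5 = -84 + 9/5 = -411/5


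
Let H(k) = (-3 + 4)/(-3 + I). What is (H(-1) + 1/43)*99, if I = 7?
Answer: 4653/172 ≈ 27.052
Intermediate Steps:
H(k) = ¼ (H(k) = (-3 + 4)/(-3 + 7) = 1/4 = 1*(¼) = ¼)
(H(-1) + 1/43)*99 = (¼ + 1/43)*99 = (47/172)*99 = 4653/172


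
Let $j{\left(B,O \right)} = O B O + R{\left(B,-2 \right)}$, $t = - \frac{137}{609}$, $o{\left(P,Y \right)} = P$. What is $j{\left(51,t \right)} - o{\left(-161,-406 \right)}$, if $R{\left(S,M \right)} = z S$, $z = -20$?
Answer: $- \frac{105876520}{123627} \approx -856.42$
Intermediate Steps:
$R{\left(S,M \right)} = - 20 S$
$t = - \frac{137}{609}$ ($t = \left(-137\right) \frac{1}{609} = - \frac{137}{609} \approx -0.22496$)
$j{\left(B,O \right)} = - 20 B + B O^{2}$ ($j{\left(B,O \right)} = O B O - 20 B = B O O - 20 B = B O^{2} - 20 B = - 20 B + B O^{2}$)
$j{\left(51,t \right)} - o{\left(-161,-406 \right)} = 51 \left(-20 + \left(- \frac{137}{609}\right)^{2}\right) - -161 = 51 \left(-20 + \frac{18769}{370881}\right) + 161 = 51 \left(- \frac{7398851}{370881}\right) + 161 = - \frac{125780467}{123627} + 161 = - \frac{105876520}{123627}$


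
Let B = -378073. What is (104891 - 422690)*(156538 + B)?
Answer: 70403601465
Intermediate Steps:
(104891 - 422690)*(156538 + B) = (104891 - 422690)*(156538 - 378073) = -317799*(-221535) = 70403601465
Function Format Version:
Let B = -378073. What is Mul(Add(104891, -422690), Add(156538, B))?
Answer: 70403601465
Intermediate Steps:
Mul(Add(104891, -422690), Add(156538, B)) = Mul(Add(104891, -422690), Add(156538, -378073)) = Mul(-317799, -221535) = 70403601465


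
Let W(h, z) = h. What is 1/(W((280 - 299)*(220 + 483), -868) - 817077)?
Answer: -1/830434 ≈ -1.2042e-6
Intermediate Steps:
1/(W((280 - 299)*(220 + 483), -868) - 817077) = 1/((280 - 299)*(220 + 483) - 817077) = 1/(-19*703 - 817077) = 1/(-13357 - 817077) = 1/(-830434) = -1/830434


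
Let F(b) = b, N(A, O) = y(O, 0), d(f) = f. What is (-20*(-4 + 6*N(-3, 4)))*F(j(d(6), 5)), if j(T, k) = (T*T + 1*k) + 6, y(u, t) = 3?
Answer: -13160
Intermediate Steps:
N(A, O) = 3
j(T, k) = 6 + k + T² (j(T, k) = (T² + k) + 6 = (k + T²) + 6 = 6 + k + T²)
(-20*(-4 + 6*N(-3, 4)))*F(j(d(6), 5)) = (-20*(-4 + 6*3))*(6 + 5 + 6²) = (-20*(-4 + 18))*(6 + 5 + 36) = -20*14*47 = -280*47 = -13160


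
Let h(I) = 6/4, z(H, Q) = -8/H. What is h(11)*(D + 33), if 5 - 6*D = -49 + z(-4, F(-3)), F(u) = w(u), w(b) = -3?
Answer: 125/2 ≈ 62.500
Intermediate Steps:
F(u) = -3
D = 26/3 (D = 5/6 - (-49 - 8/(-4))/6 = 5/6 - (-49 - 8*(-1/4))/6 = 5/6 - (-49 + 2)/6 = 5/6 - 1/6*(-47) = 5/6 + 47/6 = 26/3 ≈ 8.6667)
h(I) = 3/2 (h(I) = 6*(1/4) = 3/2)
h(11)*(D + 33) = 3*(26/3 + 33)/2 = (3/2)*(125/3) = 125/2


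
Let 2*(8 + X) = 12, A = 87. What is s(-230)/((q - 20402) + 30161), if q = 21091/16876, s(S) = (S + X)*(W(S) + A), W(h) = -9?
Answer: -305388096/164713975 ≈ -1.8541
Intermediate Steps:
X = -2 (X = -8 + (½)*12 = -8 + 6 = -2)
s(S) = -156 + 78*S (s(S) = (S - 2)*(-9 + 87) = (-2 + S)*78 = -156 + 78*S)
q = 21091/16876 (q = 21091*(1/16876) = 21091/16876 ≈ 1.2498)
s(-230)/((q - 20402) + 30161) = (-156 + 78*(-230))/((21091/16876 - 20402) + 30161) = (-156 - 17940)/(-344283061/16876 + 30161) = -18096/164713975/16876 = -18096*16876/164713975 = -305388096/164713975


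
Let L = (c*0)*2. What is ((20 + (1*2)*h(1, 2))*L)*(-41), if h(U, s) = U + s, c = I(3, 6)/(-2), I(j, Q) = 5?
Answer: 0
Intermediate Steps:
c = -5/2 (c = 5/(-2) = 5*(-½) = -5/2 ≈ -2.5000)
L = 0 (L = -5/2*0*2 = 0*2 = 0)
((20 + (1*2)*h(1, 2))*L)*(-41) = ((20 + (1*2)*(1 + 2))*0)*(-41) = ((20 + 2*3)*0)*(-41) = ((20 + 6)*0)*(-41) = (26*0)*(-41) = 0*(-41) = 0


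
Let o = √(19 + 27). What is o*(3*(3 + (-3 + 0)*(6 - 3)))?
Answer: -18*√46 ≈ -122.08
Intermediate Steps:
o = √46 ≈ 6.7823
o*(3*(3 + (-3 + 0)*(6 - 3))) = √46*(3*(3 + (-3 + 0)*(6 - 3))) = √46*(3*(3 - 3*3)) = √46*(3*(3 - 9)) = √46*(3*(-6)) = √46*(-18) = -18*√46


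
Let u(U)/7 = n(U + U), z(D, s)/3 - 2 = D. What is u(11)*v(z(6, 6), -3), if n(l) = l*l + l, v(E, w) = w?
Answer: -10626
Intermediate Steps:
z(D, s) = 6 + 3*D
n(l) = l + l² (n(l) = l² + l = l + l²)
u(U) = 14*U*(1 + 2*U) (u(U) = 7*((U + U)*(1 + (U + U))) = 7*((2*U)*(1 + 2*U)) = 7*(2*U*(1 + 2*U)) = 14*U*(1 + 2*U))
u(11)*v(z(6, 6), -3) = (14*11*(1 + 2*11))*(-3) = (14*11*(1 + 22))*(-3) = (14*11*23)*(-3) = 3542*(-3) = -10626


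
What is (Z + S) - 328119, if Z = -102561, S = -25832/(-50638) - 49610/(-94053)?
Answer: -1025587832122622/2381327907 ≈ -4.3068e+5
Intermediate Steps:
S = 2470864138/2381327907 (S = -25832*(-1/50638) - 49610*(-1/94053) = 12916/25319 + 49610/94053 = 2470864138/2381327907 ≈ 1.0376)
(Z + S) - 328119 = (-102561 + 2470864138/2381327907) - 328119 = -244228900605689/2381327907 - 328119 = -1025587832122622/2381327907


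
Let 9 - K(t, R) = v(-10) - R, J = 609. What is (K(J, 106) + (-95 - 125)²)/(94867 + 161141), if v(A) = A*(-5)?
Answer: 16155/85336 ≈ 0.18931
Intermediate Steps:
v(A) = -5*A
K(t, R) = -41 + R (K(t, R) = 9 - (-5*(-10) - R) = 9 - (50 - R) = 9 + (-50 + R) = -41 + R)
(K(J, 106) + (-95 - 125)²)/(94867 + 161141) = ((-41 + 106) + (-95 - 125)²)/(94867 + 161141) = (65 + (-220)²)/256008 = (65 + 48400)*(1/256008) = 48465*(1/256008) = 16155/85336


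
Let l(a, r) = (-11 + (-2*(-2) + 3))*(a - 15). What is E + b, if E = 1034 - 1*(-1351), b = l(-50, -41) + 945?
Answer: 3590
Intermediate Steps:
l(a, r) = 60 - 4*a (l(a, r) = (-11 + (4 + 3))*(-15 + a) = (-11 + 7)*(-15 + a) = -4*(-15 + a) = 60 - 4*a)
b = 1205 (b = (60 - 4*(-50)) + 945 = (60 + 200) + 945 = 260 + 945 = 1205)
E = 2385 (E = 1034 + 1351 = 2385)
E + b = 2385 + 1205 = 3590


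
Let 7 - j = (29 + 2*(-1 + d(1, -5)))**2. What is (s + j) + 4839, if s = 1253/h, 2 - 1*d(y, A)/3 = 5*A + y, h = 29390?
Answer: -841816517/29390 ≈ -28643.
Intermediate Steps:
d(y, A) = 6 - 15*A - 3*y (d(y, A) = 6 - 3*(5*A + y) = 6 - 3*(y + 5*A) = 6 + (-15*A - 3*y) = 6 - 15*A - 3*y)
s = 1253/29390 ≈ 0.042634
j = -33482 (j = 7 - (29 + 2*(-1 + (6 - 15*(-5) - 3*1)))**2 = 7 - (29 + 2*(-1 + (6 + 75 - 3)))**2 = 7 - (29 + 2*(-1 + 78))**2 = 7 - (29 + 2*77)**2 = 7 - (29 + 154)**2 = 7 - 1*183**2 = 7 - 1*33489 = 7 - 33489 = -33482)
(s + j) + 4839 = (1253/29390 - 33482) + 4839 = -984034727/29390 + 4839 = -841816517/29390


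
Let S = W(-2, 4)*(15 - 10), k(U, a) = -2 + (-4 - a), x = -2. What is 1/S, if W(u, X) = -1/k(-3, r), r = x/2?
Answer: 1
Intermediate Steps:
r = -1 (r = -2/2 = -2*1/2 = -1)
k(U, a) = -6 - a
W(u, X) = 1/5 (W(u, X) = -1/(-6 - 1*(-1)) = -1/(-6 + 1) = -1/(-5) = -1*(-1/5) = 1/5)
S = 1 (S = (15 - 10)/5 = (1/5)*5 = 1)
1/S = 1/1 = 1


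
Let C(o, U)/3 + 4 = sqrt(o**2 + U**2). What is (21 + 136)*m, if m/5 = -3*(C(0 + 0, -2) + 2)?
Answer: 9420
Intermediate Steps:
C(o, U) = -12 + 3*sqrt(U**2 + o**2) (C(o, U) = -12 + 3*sqrt(o**2 + U**2) = -12 + 3*sqrt(U**2 + o**2))
m = 60 (m = 5*(-3*((-12 + 3*sqrt((-2)**2 + (0 + 0)**2)) + 2)) = 5*(-3*((-12 + 3*sqrt(4 + 0**2)) + 2)) = 5*(-3*((-12 + 3*sqrt(4 + 0)) + 2)) = 5*(-3*((-12 + 3*sqrt(4)) + 2)) = 5*(-3*((-12 + 3*2) + 2)) = 5*(-3*((-12 + 6) + 2)) = 5*(-3*(-6 + 2)) = 5*(-3*(-4)) = 5*12 = 60)
(21 + 136)*m = (21 + 136)*60 = 157*60 = 9420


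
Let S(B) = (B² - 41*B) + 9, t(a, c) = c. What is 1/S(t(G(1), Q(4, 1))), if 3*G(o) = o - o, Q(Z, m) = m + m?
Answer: -1/69 ≈ -0.014493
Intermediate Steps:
Q(Z, m) = 2*m
G(o) = 0 (G(o) = (o - o)/3 = (⅓)*0 = 0)
S(B) = 9 + B² - 41*B
1/S(t(G(1), Q(4, 1))) = 1/(9 + (2*1)² - 82) = 1/(9 + 2² - 41*2) = 1/(9 + 4 - 82) = 1/(-69) = -1/69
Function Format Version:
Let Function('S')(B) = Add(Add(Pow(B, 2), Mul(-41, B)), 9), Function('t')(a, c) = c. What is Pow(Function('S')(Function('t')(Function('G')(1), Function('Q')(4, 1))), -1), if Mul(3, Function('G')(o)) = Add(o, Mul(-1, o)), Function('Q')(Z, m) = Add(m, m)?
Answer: Rational(-1, 69) ≈ -0.014493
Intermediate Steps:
Function('Q')(Z, m) = Mul(2, m)
Function('G')(o) = 0 (Function('G')(o) = Mul(Rational(1, 3), Add(o, Mul(-1, o))) = Mul(Rational(1, 3), 0) = 0)
Function('S')(B) = Add(9, Pow(B, 2), Mul(-41, B))
Pow(Function('S')(Function('t')(Function('G')(1), Function('Q')(4, 1))), -1) = Pow(Add(9, Pow(Mul(2, 1), 2), Mul(-41, Mul(2, 1))), -1) = Pow(Add(9, Pow(2, 2), Mul(-41, 2)), -1) = Pow(Add(9, 4, -82), -1) = Pow(-69, -1) = Rational(-1, 69)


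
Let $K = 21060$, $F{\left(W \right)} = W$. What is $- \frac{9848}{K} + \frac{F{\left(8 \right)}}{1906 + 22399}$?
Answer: $- \frac{11959358}{25593165} \approx -0.46729$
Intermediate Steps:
$- \frac{9848}{K} + \frac{F{\left(8 \right)}}{1906 + 22399} = - \frac{9848}{21060} + \frac{8}{1906 + 22399} = \left(-9848\right) \frac{1}{21060} + \frac{8}{24305} = - \frac{2462}{5265} + 8 \cdot \frac{1}{24305} = - \frac{2462}{5265} + \frac{8}{24305} = - \frac{11959358}{25593165}$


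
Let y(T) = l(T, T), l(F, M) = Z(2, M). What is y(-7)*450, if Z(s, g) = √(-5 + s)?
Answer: 450*I*√3 ≈ 779.42*I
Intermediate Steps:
l(F, M) = I*√3 (l(F, M) = √(-5 + 2) = √(-3) = I*√3)
y(T) = I*√3
y(-7)*450 = (I*√3)*450 = 450*I*√3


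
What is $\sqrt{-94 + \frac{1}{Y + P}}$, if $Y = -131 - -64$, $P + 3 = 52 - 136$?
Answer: $\frac{i \sqrt{2229458}}{154} \approx 9.6957 i$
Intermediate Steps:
$P = -87$ ($P = -3 + \left(52 - 136\right) = -3 - 84 = -87$)
$Y = -67$ ($Y = -131 + 64 = -67$)
$\sqrt{-94 + \frac{1}{Y + P}} = \sqrt{-94 + \frac{1}{-67 - 87}} = \sqrt{-94 + \frac{1}{-154}} = \sqrt{-94 - \frac{1}{154}} = \sqrt{- \frac{14477}{154}} = \frac{i \sqrt{2229458}}{154}$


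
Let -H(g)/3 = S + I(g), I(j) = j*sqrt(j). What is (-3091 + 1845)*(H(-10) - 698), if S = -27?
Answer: 768782 - 37380*I*sqrt(10) ≈ 7.6878e+5 - 1.1821e+5*I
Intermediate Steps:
I(j) = j**(3/2)
H(g) = 81 - 3*g**(3/2) (H(g) = -3*(-27 + g**(3/2)) = 81 - 3*g**(3/2))
(-3091 + 1845)*(H(-10) - 698) = (-3091 + 1845)*((81 - (-30)*I*sqrt(10)) - 698) = -1246*((81 - (-30)*I*sqrt(10)) - 698) = -1246*((81 + 30*I*sqrt(10)) - 698) = -1246*(-617 + 30*I*sqrt(10)) = 768782 - 37380*I*sqrt(10)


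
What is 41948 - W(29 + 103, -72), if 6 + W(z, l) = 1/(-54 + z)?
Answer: 3272411/78 ≈ 41954.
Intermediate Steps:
W(z, l) = -6 + 1/(-54 + z)
41948 - W(29 + 103, -72) = 41948 - (325 - 6*(29 + 103))/(-54 + (29 + 103)) = 41948 - (325 - 6*132)/(-54 + 132) = 41948 - (325 - 792)/78 = 41948 - (-467)/78 = 41948 - 1*(-467/78) = 41948 + 467/78 = 3272411/78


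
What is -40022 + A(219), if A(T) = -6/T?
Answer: -2921608/73 ≈ -40022.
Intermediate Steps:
-40022 + A(219) = -40022 - 6/219 = -40022 - 6*1/219 = -40022 - 2/73 = -2921608/73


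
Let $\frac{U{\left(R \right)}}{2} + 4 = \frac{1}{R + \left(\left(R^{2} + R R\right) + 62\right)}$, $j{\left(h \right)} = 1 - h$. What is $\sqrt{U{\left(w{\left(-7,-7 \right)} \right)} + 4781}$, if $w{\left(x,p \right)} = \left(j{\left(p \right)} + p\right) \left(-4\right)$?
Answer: $\frac{\sqrt{1073930}}{15} \approx 69.087$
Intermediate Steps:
$w{\left(x,p \right)} = -4$ ($w{\left(x,p \right)} = \left(\left(1 - p\right) + p\right) \left(-4\right) = 1 \left(-4\right) = -4$)
$U{\left(R \right)} = -8 + \frac{2}{62 + R + 2 R^{2}}$ ($U{\left(R \right)} = -8 + \frac{2}{R + \left(\left(R^{2} + R R\right) + 62\right)} = -8 + \frac{2}{R + \left(\left(R^{2} + R^{2}\right) + 62\right)} = -8 + \frac{2}{R + \left(2 R^{2} + 62\right)} = -8 + \frac{2}{R + \left(62 + 2 R^{2}\right)} = -8 + \frac{2}{62 + R + 2 R^{2}}$)
$\sqrt{U{\left(w{\left(-7,-7 \right)} \right)} + 4781} = \sqrt{\frac{2 \left(-247 - 8 \left(-4\right)^{2} - -16\right)}{62 - 4 + 2 \left(-4\right)^{2}} + 4781} = \sqrt{\frac{2 \left(-247 - 128 + 16\right)}{62 - 4 + 2 \cdot 16} + 4781} = \sqrt{\frac{2 \left(-247 - 128 + 16\right)}{62 - 4 + 32} + 4781} = \sqrt{2 \cdot \frac{1}{90} \left(-359\right) + 4781} = \sqrt{- \frac{359}{45} + 4781} = \sqrt{\frac{214786}{45}} = \frac{\sqrt{1073930}}{15}$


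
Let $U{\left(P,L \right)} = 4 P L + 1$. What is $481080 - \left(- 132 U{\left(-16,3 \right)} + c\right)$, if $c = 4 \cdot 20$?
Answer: $455788$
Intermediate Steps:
$U{\left(P,L \right)} = 1 + 4 L P$ ($U{\left(P,L \right)} = 4 L P + 1 = 1 + 4 L P$)
$c = 80$
$481080 - \left(- 132 U{\left(-16,3 \right)} + c\right) = 481080 - \left(- 132 \left(1 + 4 \cdot 3 \left(-16\right)\right) + 80\right) = 481080 - \left(- 132 \left(1 - 192\right) + 80\right) = 481080 - \left(\left(-132\right) \left(-191\right) + 80\right) = 481080 - \left(25212 + 80\right) = 481080 - 25292 = 455788$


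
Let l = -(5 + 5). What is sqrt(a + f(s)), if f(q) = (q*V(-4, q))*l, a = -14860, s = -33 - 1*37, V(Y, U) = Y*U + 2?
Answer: 2*sqrt(45635) ≈ 427.25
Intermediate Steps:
V(Y, U) = 2 + U*Y (V(Y, U) = U*Y + 2 = 2 + U*Y)
l = -10 (l = -1*10 = -10)
s = -70 (s = -33 - 37 = -70)
f(q) = -10*q*(2 - 4*q) (f(q) = (q*(2 + q*(-4)))*(-10) = (q*(2 - 4*q))*(-10) = -10*q*(2 - 4*q))
sqrt(a + f(s)) = sqrt(-14860 + 20*(-70)*(-1 + 2*(-70))) = sqrt(-14860 + 20*(-70)*(-1 - 140)) = sqrt(-14860 + 20*(-70)*(-141)) = sqrt(-14860 + 197400) = sqrt(182540) = 2*sqrt(45635)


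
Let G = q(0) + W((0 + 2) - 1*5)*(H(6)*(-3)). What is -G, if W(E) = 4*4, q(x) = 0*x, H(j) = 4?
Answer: 192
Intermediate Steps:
q(x) = 0
W(E) = 16
G = -192 (G = 0 + 16*(4*(-3)) = 0 + 16*(-12) = 0 - 192 = -192)
-G = -1*(-192) = 192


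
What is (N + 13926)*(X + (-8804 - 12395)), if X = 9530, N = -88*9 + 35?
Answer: -153669061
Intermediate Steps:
N = -757 (N = -792 + 35 = -757)
(N + 13926)*(X + (-8804 - 12395)) = (-757 + 13926)*(9530 + (-8804 - 12395)) = 13169*(9530 - 21199) = 13169*(-11669) = -153669061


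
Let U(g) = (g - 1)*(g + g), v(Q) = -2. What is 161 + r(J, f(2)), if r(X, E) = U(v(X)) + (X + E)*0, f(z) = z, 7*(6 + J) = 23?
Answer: 173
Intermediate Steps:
J = -19/7 (J = -6 + (⅐)*23 = -6 + 23/7 = -19/7 ≈ -2.7143)
U(g) = 2*g*(-1 + g) (U(g) = (-1 + g)*(2*g) = 2*g*(-1 + g))
r(X, E) = 12 (r(X, E) = 2*(-2)*(-1 - 2) + (X + E)*0 = 2*(-2)*(-3) + (E + X)*0 = 12 + 0 = 12)
161 + r(J, f(2)) = 161 + 12 = 173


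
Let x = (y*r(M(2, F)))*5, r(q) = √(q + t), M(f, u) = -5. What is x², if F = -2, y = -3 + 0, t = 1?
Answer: -900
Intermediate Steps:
y = -3
r(q) = √(1 + q) (r(q) = √(q + 1) = √(1 + q))
x = -30*I (x = -3*√(1 - 5)*5 = -6*I*5 = -30*I ≈ -30.0*I)
x² = (-30*I)² = -900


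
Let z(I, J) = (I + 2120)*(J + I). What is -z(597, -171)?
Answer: -1157442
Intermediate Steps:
z(I, J) = (2120 + I)*(I + J)
-z(597, -171) = -(597**2 + 2120*597 + 2120*(-171) + 597*(-171)) = -(356409 + 1265640 - 362520 - 102087) = -1*1157442 = -1157442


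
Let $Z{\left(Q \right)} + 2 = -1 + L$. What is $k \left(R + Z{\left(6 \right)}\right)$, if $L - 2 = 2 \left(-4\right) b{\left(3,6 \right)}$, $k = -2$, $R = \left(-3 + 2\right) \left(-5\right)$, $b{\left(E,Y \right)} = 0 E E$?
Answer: $-8$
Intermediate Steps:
$b{\left(E,Y \right)} = 0$ ($b{\left(E,Y \right)} = 0 E = 0$)
$R = 5$ ($R = \left(-1\right) \left(-5\right) = 5$)
$L = 2$ ($L = 2 + 2 \left(-4\right) 0 = 2 - 0 = 2 + 0 = 2$)
$Z{\left(Q \right)} = -1$ ($Z{\left(Q \right)} = -2 + \left(-1 + 2\right) = -2 + 1 = -1$)
$k \left(R + Z{\left(6 \right)}\right) = - 2 \left(5 - 1\right) = \left(-2\right) 4 = -8$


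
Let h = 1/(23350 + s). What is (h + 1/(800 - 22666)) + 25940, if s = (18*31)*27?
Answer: 10894855192045/420002128 ≈ 25940.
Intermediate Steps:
s = 15066 (s = 558*27 = 15066)
h = 1/38416 (h = 1/(23350 + 15066) = 1/38416 ≈ 2.6031e-5)
(h + 1/(800 - 22666)) + 25940 = (1/38416 + 1/(800 - 22666)) + 25940 = (1/38416 + 1/(-21866)) + 25940 = (1/38416 - 1/21866) + 25940 = -8275/420002128 + 25940 = 10894855192045/420002128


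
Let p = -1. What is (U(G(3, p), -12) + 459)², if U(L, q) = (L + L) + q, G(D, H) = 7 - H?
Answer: 214369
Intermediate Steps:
U(L, q) = q + 2*L (U(L, q) = 2*L + q = q + 2*L)
(U(G(3, p), -12) + 459)² = ((-12 + 2*(7 - 1*(-1))) + 459)² = ((-12 + 2*(7 + 1)) + 459)² = ((-12 + 2*8) + 459)² = ((-12 + 16) + 459)² = (4 + 459)² = 463² = 214369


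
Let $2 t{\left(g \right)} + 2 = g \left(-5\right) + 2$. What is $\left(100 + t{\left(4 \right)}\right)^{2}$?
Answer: $8100$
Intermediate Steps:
$t{\left(g \right)} = - \frac{5 g}{2}$ ($t{\left(g \right)} = -1 + \frac{g \left(-5\right) + 2}{2} = -1 + \frac{- 5 g + 2}{2} = -1 + \frac{2 - 5 g}{2} = -1 - \left(-1 + \frac{5 g}{2}\right) = - \frac{5 g}{2}$)
$\left(100 + t{\left(4 \right)}\right)^{2} = \left(100 - 10\right)^{2} = 90^{2} = 8100$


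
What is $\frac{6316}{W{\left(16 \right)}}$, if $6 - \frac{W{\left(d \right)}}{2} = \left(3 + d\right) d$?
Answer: $- \frac{1579}{149} \approx -10.597$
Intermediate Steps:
$W{\left(d \right)} = 12 - 2 d \left(3 + d\right)$ ($W{\left(d \right)} = 12 - 2 \left(3 + d\right) d = 12 - 2 d \left(3 + d\right)$)
$\frac{6316}{W{\left(16 \right)}} = \frac{6316}{12 - 96 - 2 \cdot 16^{2}} = \frac{6316}{12 - 96 - 512} = \frac{6316}{-596} = 6316 \left(- \frac{1}{596}\right) = - \frac{1579}{149}$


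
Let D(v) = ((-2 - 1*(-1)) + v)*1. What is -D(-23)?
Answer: 24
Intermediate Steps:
D(v) = -1 + v (D(v) = ((-2 + 1) + v)*1 = (-1 + v)*1 = -1 + v)
-D(-23) = -(-1 - 23) = -1*(-24) = 24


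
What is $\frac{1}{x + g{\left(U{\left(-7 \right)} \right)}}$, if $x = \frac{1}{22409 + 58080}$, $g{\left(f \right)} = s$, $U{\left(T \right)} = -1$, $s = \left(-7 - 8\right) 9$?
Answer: $- \frac{80489}{10866014} \approx -0.0074074$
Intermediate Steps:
$s = -135$ ($s = \left(-15\right) 9 = -135$)
$g{\left(f \right)} = -135$
$x = \frac{1}{80489} \approx 1.2424 \cdot 10^{-5}$
$\frac{1}{x + g{\left(U{\left(-7 \right)} \right)}} = \frac{1}{\frac{1}{80489} - 135} = \frac{1}{- \frac{10866014}{80489}} = - \frac{80489}{10866014}$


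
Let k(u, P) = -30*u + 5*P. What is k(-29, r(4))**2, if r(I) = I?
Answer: 792100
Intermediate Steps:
k(-29, r(4))**2 = (-30*(-29) + 5*4)**2 = (870 + 20)**2 = 890**2 = 792100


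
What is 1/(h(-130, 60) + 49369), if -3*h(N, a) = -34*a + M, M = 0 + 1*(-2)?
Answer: 3/150149 ≈ 1.9980e-5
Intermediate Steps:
M = -2 (M = 0 - 2 = -2)
h(N, a) = 2/3 + 34*a/3 (h(N, a) = -(-34*a - 2)/3 = -(-2 - 34*a)/3 = 2/3 + 34*a/3)
1/(h(-130, 60) + 49369) = 1/((2/3 + (34/3)*60) + 49369) = 1/((2/3 + 680) + 49369) = 1/(2042/3 + 49369) = 1/(150149/3) = 3/150149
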